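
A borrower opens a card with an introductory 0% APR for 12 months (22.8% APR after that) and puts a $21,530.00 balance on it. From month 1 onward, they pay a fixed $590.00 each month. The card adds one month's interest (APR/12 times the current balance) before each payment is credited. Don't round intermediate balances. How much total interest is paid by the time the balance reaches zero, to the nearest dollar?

Promo months 1–12 at r₀ = 0%/12 = 0; months 13+ at r₁ = 22.8%/12 = 0.019.
After month 12 (no interest yet): B = $21,530.00 − 12·$590.00 = $14,450.00.
Then at r₁ with $590.00/mo: n₂ = −ln(1 − r₁·B/P)/ln(1+r₁) ≈ 33.27 → 34 more payments.
Total paid = 45·$590.00 + $157.96 = $26,707.96; interest = $26,707.96 − $21,530.00 = $5,177.96.

$5,178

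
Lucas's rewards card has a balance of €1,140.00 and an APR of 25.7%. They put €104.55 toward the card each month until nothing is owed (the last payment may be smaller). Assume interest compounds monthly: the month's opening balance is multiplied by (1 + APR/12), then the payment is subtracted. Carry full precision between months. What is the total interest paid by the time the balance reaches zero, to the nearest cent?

Monthly rate r = 25.7%/12 = 2.14167% = 0.0214167.
Payoff takes n = ⌈−ln(1 − rB₀/P)/ln(1+r)⌉ = ⌈12.551⌉ = 13 payments; the last is €57.83.
Total paid = 12·€104.55 + €57.83 = €1,312.43.
Total interest = total paid − principal = €1,312.43 − €1,140.00 = €172.43.

€172.43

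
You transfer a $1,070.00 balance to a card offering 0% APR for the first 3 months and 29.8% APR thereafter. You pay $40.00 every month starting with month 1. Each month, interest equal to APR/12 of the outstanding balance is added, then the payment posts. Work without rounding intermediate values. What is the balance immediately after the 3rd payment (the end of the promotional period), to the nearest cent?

Promo months 1–3 at r₀ = 0%/12 = 0; months 4+ at r₁ = 29.8%/12 = 0.0248333.
After month 3 (no interest yet): B = $1,070.00 − 3·$40.00 = $950.00.

$950.00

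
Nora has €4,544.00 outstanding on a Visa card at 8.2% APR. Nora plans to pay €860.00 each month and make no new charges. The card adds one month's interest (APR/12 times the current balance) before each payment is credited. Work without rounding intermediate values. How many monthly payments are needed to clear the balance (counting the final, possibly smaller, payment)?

6 payments

Monthly rate r = 8.2%/12 = 0.683333% = 0.00683333.
Recurrence: B ← B·(1+r) − €860.00.
Month 1: interest €31.05; balance after payment €3,715.05.
Month 2: interest €25.39; balance after payment €2,880.44.
Month 3: interest €19.68; balance after payment €2,040.12.
Month 4: interest €13.94; balance after payment €1,194.06.
Month 5: interest €8.16; balance after payment €342.22.
Month 6: interest €2.34; balance after payment €0.00.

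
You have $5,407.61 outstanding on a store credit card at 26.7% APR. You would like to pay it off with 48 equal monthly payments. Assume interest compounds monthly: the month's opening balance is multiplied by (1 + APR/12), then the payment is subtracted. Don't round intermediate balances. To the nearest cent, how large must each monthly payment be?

Monthly rate r = 26.7%/12 = 2.225% = 0.02225.
Level-payment amortization: P = B₀·r / (1 − (1+r)^(−n)) = 5407.61·0.02225 / (1 − 1.02225^(−48)).
Denominator 1 − (1+r)^(−48) = 0.652257096.
P = 120.319 / 0.652257096 ≈ 184.47.

$184.47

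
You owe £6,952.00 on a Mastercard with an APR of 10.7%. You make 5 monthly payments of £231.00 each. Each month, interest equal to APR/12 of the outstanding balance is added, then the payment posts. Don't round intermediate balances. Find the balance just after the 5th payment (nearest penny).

£6,091.74

Monthly rate r = 10.7%/12 = 0.891667% = 0.00891667.
Each month: B ← B·(1+r) − £231.00.
Month 1: interest £61.99; balance after payment £6,782.99.
Month 2: interest £60.48; balance after payment £6,612.47.
Month 3: interest £58.96; balance after payment £6,440.43.
Month 4: interest £57.43; balance after payment £6,266.86.
Month 5: interest £55.88; balance after payment £6,091.74.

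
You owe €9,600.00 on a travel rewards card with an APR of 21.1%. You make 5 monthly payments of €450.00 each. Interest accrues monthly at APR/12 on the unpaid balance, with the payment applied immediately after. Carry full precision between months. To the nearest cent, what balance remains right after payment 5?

€8,143.68

Monthly rate r = 21.1%/12 = 1.75833% = 0.0175833.
Each month: B ← B·(1+r) − €450.00.
Month 1: interest €168.80; balance after payment €9,318.80.
Month 2: interest €163.86; balance after payment €9,032.66.
Month 3: interest €158.82; balance after payment €8,741.48.
Month 4: interest €153.70; balance after payment €8,445.18.
Month 5: interest €148.49; balance after payment €8,143.68.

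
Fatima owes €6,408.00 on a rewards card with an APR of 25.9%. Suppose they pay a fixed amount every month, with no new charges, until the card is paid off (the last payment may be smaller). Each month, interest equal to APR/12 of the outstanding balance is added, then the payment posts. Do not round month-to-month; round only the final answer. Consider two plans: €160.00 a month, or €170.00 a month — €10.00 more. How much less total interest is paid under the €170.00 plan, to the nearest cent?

Monthly rate r = 25.9%/12 = 2.15833% = 0.0215833.
At €160.00/mo: n = ⌈−ln(1 − rB₀/P)/ln(1+r)⌉ = 94 payments (last €92.15); total interest = total paid − €6,408.00 = €8,564.15.
At €170.00/mo: 79 payments (last €112.51); total interest €6,964.51.
Interest saved = €8,564.15 − €6,964.51 = €1,599.64.

€1,599.64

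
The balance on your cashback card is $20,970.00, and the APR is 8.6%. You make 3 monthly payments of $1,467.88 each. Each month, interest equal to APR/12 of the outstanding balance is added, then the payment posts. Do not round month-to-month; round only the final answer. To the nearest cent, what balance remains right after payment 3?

Monthly rate r = 8.6%/12 = 0.716667% = 0.00716667.
Each month: B ← B·(1+r) − $1,467.88.
Month 1: interest $150.28; balance after payment $19,652.40.
Month 2: interest $140.84; balance after payment $18,325.37.
Month 3: interest $131.33; balance after payment $16,988.82.

$16,988.82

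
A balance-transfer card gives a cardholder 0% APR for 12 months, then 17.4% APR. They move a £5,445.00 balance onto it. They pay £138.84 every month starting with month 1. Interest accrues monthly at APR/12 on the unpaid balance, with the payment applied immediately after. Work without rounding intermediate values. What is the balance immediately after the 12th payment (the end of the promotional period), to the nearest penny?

£3,778.92

Promo months 1–12 at r₀ = 0%/12 = 0; months 13+ at r₁ = 17.4%/12 = 0.0145.
After month 12 (no interest yet): B = £5,445.00 − 12·£138.84 = £3,778.92.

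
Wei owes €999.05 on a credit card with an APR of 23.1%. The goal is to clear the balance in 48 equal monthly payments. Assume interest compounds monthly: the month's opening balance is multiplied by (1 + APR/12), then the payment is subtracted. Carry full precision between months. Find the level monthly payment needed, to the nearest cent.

€32.08

Monthly rate r = 23.1%/12 = 1.925% = 0.01925.
Level-payment amortization: P = B₀·r / (1 − (1+r)^(−n)) = 999.05·0.01925 / (1 − 1.01925^(−48)).
Denominator 1 − (1+r)^(−48) = 0.599571082.
P = 19.2317 / 0.599571082 ≈ 32.08.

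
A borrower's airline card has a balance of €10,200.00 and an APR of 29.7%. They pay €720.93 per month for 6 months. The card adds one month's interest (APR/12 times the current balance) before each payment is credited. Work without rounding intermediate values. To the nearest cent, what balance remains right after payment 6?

Monthly rate r = 29.7%/12 = 2.475% = 0.02475.
Each month: B ← B·(1+r) − €720.93.
Month 1: interest €252.45; balance after payment €9,731.52.
Month 2: interest €240.86; balance after payment €9,251.45.
Month 3: interest €228.97; balance after payment €8,759.49.
Month 4: interest €216.80; balance after payment €8,255.36.
Month 5: interest €204.32; balance after payment €7,738.75.
Month 6: interest €191.53; balance after payment €7,209.35.

€7,209.35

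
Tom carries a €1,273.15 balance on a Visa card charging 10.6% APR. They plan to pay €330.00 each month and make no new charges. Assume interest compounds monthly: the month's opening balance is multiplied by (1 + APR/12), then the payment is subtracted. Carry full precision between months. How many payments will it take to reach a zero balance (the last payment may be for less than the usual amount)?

Monthly rate r = 10.6%/12 = 0.883333% = 0.00883333.
Recurrence: B ← B·(1+r) − €330.00.
Month 1: interest €11.25; balance after payment €954.40.
Month 2: interest €8.43; balance after payment €632.83.
Month 3: interest €5.59; balance after payment €308.42.
Month 4: interest €2.72; balance after payment €0.00.

4 months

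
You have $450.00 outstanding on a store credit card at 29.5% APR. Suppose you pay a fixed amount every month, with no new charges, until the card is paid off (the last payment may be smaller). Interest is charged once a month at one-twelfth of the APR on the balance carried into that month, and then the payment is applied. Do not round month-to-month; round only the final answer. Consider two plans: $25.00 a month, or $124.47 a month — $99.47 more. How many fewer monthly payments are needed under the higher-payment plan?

Monthly rate r = 29.5%/12 = 2.45833% = 0.0245833.
At $25.00/mo: n = ⌈−ln(1 − rB₀/P)/ln(1+r)⌉ = 25 payments (last $1.49); total interest = total paid − $450.00 = $151.49.
At $124.47/mo: 4 payments (last $103.84); total interest $27.25.
Payments saved = 25 − 4 = 21.

21 fewer payments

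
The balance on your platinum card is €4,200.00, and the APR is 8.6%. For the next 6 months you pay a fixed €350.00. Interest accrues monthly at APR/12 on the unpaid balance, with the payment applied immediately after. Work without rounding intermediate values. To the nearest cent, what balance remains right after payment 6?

Monthly rate r = 8.6%/12 = 0.716667% = 0.00716667.
Each month: B ← B·(1+r) − €350.00.
Month 1: interest €30.10; balance after payment €3,880.10.
Month 2: interest €27.81; balance after payment €3,557.91.
Month 3: interest €25.50; balance after payment €3,233.41.
Month 4: interest €23.17; balance after payment €2,906.58.
Month 5: interest €20.83; balance after payment €2,577.41.
Month 6: interest €18.47; balance after payment €2,245.88.

€2,245.88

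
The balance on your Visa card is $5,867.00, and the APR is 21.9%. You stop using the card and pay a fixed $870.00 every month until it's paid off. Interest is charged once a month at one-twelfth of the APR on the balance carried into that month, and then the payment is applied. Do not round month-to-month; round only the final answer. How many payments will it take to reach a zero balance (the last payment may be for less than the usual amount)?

8 months

Monthly rate r = 21.9%/12 = 1.825% = 0.01825.
Recurrence: B ← B·(1+r) − $870.00.
Month 1: interest $107.07; balance after payment $5,104.07.
Month 2: interest $93.15; balance after payment $4,327.22.
Closed form: n = −ln(1 − rB₀/P)/ln(1+r) = −ln(0.87693)/ln(1.01825) ≈ 7.262, so the balance reaches zero during payment 8.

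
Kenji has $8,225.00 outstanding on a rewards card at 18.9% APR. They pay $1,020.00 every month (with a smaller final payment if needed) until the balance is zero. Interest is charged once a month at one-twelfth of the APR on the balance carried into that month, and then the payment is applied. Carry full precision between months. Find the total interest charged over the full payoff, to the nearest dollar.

$642

Monthly rate r = 18.9%/12 = 1.575% = 0.01575.
Payoff takes n = ⌈−ln(1 − rB₀/P)/ln(1+r)⌉ = ⌈8.691⌉ = 9 payments; the last is $707.01.
Total paid = 8·$1,020.00 + $707.01 = $8,867.01.
Total interest = total paid − principal = $8,867.01 − $8,225.00 = $642.01.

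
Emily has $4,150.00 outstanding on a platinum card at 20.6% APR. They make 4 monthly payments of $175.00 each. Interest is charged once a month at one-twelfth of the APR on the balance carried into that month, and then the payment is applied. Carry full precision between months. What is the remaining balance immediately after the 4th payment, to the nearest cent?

Monthly rate r = 20.6%/12 = 1.71667% = 0.0171667.
Each month: B ← B·(1+r) − $175.00.
Month 1: interest $71.24; balance after payment $4,046.24.
Month 2: interest $69.46; balance after payment $3,940.70.
Month 3: interest $67.65; balance after payment $3,833.35.
Month 4: interest $65.81; balance after payment $3,724.16.

$3,724.16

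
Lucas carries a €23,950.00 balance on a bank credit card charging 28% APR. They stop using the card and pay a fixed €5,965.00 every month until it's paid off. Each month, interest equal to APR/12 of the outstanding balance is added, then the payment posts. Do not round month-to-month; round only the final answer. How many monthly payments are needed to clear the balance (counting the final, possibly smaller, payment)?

Monthly rate r = 28%/12 = 2.33333% = 0.0233333.
Recurrence: B ← B·(1+r) − €5,965.00.
Month 1: interest €558.83; balance after payment €18,543.83.
Month 2: interest €432.69; balance after payment €13,011.52.
Month 3: interest €303.60; balance after payment €7,350.12.
Month 4: interest €171.50; balance after payment €1,556.63.
Month 5: interest €36.32; balance after payment €0.00.

5 months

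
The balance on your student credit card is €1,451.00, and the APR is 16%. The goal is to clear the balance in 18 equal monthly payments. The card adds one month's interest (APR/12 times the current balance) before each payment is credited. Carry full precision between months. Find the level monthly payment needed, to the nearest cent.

€91.20

Monthly rate r = 16%/12 = 1.33333% = 0.0133333.
Level-payment amortization: P = B₀·r / (1 − (1+r)^(−n)) = 1451.00·0.0133333 / (1 − 1.01333^(−18)).
Denominator 1 − (1+r)^(−18) = 0.212123621.
P = 19.3467 / 0.212123621 ≈ 91.20.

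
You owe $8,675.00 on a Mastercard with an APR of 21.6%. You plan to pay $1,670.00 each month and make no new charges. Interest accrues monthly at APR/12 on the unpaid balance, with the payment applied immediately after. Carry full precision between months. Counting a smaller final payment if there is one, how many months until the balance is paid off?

Monthly rate r = 21.6%/12 = 1.8% = 0.018.
Recurrence: B ← B·(1+r) − $1,670.00.
Month 1: interest $156.15; balance after payment $7,161.15.
Month 2: interest $128.90; balance after payment $5,620.05.
Month 3: interest $101.16; balance after payment $4,051.21.
Month 4: interest $72.92; balance after payment $2,454.13.
Month 5: interest $44.17; balance after payment $828.31.
Month 6: interest $14.91; balance after payment $0.00.

6 payments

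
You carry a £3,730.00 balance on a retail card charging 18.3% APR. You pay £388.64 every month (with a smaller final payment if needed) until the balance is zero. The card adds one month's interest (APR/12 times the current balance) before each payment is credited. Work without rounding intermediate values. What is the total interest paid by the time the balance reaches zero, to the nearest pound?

Monthly rate r = 18.3%/12 = 1.525% = 0.01525.
Payoff takes n = ⌈−ln(1 − rB₀/P)/ln(1+r)⌉ = ⌈10.456⌉ = 11 payments; the last is £177.92.
Total paid = 10·£388.64 + £177.92 = £4,064.32.
Total interest = total paid − principal = £4,064.32 − £3,730.00 = £334.32.

£334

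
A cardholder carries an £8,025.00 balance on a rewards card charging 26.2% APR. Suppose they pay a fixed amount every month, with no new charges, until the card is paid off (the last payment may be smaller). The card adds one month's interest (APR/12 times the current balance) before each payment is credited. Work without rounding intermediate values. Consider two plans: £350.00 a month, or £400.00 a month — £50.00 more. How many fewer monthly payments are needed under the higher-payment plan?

6 fewer payments

Monthly rate r = 26.2%/12 = 2.18333% = 0.0218333.
At £350.00/mo: n = ⌈−ln(1 − rB₀/P)/ln(1+r)⌉ = 33 payments (last £52.55); total interest = total paid − £8,025.00 = £3,227.55.
At £400.00/mo: 27 payments (last £274.11); total interest £2,649.11.
Payments saved = 33 − 27 = 6.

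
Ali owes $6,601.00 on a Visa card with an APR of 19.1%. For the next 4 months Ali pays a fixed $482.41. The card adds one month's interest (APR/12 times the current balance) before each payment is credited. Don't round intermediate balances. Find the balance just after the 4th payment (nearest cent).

$5,055.20

Monthly rate r = 19.1%/12 = 1.59167% = 0.0159167.
Each month: B ← B·(1+r) − $482.41.
Month 1: interest $105.07; balance after payment $6,223.66.
Month 2: interest $99.06; balance after payment $5,840.31.
Month 3: interest $92.96; balance after payment $5,450.85.
Month 4: interest $86.76; balance after payment $5,055.20.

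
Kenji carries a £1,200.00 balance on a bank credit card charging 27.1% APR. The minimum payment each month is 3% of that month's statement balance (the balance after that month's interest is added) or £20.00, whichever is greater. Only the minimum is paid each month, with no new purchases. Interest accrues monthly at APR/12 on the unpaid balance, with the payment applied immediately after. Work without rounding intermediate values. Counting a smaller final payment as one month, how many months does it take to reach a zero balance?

Monthly rate r = 27.1%/12 = 2.25833% = 0.0225833.
While 3% of the post-interest balance exceeds £20.00, each month B ← (B·(1+r))·(1 − 0.03), i.e. B shrinks by the factor (1+r)·0.97 = 0.99191.
This holds for months 1–76. Entering month 77 the balance is £647.05; 3% of the post-interest balance is now below £20.00, so the flat £20.00 minimum applies from here.
From month 77 a fixed £20.00 at rate r clears £647.05 in 59 more payments. Total: 76 + 59 = 135 months.

135 months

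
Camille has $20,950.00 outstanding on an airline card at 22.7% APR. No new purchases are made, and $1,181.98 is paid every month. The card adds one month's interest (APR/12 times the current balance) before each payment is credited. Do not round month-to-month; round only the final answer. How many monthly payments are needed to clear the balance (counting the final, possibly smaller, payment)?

Monthly rate r = 22.7%/12 = 1.89167% = 0.0189167.
Recurrence: B ← B·(1+r) − $1,181.98.
Month 1: interest $396.30; balance after payment $20,164.32.
Month 2: interest $381.44; balance after payment $19,363.79.
Closed form: n = −ln(1 − rB₀/P)/ln(1+r) = −ln(0.66471)/ln(1.01892) ≈ 21.793, so the balance reaches zero during payment 22.

22 months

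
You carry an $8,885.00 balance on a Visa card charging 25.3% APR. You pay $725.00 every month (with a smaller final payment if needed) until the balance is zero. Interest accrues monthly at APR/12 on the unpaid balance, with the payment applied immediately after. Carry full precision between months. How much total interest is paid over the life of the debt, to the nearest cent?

$1,503.65

Monthly rate r = 25.3%/12 = 2.10833% = 0.0210833.
Payoff takes n = ⌈−ln(1 − rB₀/P)/ln(1+r)⌉ = ⌈14.327⌉ = 15 payments; the last is $238.65.
Total paid = 14·$725.00 + $238.65 = $10,388.65.
Total interest = total paid − principal = $10,388.65 − $8,885.00 = $1,503.65.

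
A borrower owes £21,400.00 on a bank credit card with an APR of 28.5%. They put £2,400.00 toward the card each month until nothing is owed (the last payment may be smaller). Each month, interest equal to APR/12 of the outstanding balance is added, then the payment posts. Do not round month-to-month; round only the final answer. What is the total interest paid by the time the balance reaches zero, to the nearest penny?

£2,934.94

Monthly rate r = 28.5%/12 = 2.375% = 0.02375.
Payoff takes n = ⌈−ln(1 − rB₀/P)/ln(1+r)⌉ = ⌈10.138⌉ = 11 payments; the last is £334.94.
Total paid = 10·£2,400.00 + £334.94 = £24,334.94.
Total interest = total paid − principal = £24,334.94 − £21,400.00 = £2,934.94.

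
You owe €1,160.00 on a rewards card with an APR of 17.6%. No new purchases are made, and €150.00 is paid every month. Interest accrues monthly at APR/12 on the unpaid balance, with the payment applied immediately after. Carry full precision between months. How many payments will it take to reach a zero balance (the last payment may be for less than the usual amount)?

Monthly rate r = 17.6%/12 = 1.46667% = 0.0146667.
Recurrence: B ← B·(1+r) − €150.00.
Month 1: interest €17.01; balance after payment €1,027.01.
Month 2: interest €15.06; balance after payment €892.08.
Closed form: n = −ln(1 − rB₀/P)/ln(1+r) = −ln(0.88658)/ln(1.01467) ≈ 8.268, so the balance reaches zero during payment 9.

9 payments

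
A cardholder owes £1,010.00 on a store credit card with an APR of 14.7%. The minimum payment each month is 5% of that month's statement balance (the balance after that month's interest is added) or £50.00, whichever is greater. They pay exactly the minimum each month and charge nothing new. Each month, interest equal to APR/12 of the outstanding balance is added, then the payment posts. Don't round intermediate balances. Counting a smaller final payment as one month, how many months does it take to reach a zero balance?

24 months

Monthly rate r = 14.7%/12 = 1.225% = 0.01225.
While 5% of the post-interest balance exceeds £50.00, each month B ← (B·(1+r))·(1 − 0.05), i.e. B shrinks by the factor (1+r)·0.95 = 0.96164.
This holds for months 1–1. Entering month 2 the balance is £971.25; 5% of the post-interest balance is now below £50.00, so the flat £50.00 minimum applies from here.
From month 2 a fixed £50.00 at rate r clears £971.25 in 23 more payments. Total: 1 + 23 = 24 months.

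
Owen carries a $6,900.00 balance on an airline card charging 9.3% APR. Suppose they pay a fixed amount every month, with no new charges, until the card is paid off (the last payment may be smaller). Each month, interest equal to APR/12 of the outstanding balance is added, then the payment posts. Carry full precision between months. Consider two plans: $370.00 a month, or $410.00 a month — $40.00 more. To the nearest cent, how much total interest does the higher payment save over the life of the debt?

Monthly rate r = 9.3%/12 = 0.775% = 0.00775.
At $370.00/mo: n = ⌈−ln(1 − rB₀/P)/ln(1+r)⌉ = 21 payments (last $81.64); total interest = total paid − $6,900.00 = $581.64.
At $410.00/mo: 19 payments (last $42.13); total interest $522.13.
Interest saved = $581.64 − $522.13 = $59.51.

$59.51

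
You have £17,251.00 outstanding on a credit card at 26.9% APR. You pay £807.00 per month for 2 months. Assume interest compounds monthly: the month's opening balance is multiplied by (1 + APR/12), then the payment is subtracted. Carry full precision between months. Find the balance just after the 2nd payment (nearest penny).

£16,401.00

Monthly rate r = 26.9%/12 = 2.24167% = 0.0224167.
Each month: B ← B·(1+r) − £807.00.
Month 1: interest £386.71; balance after payment £16,830.71.
Month 2: interest £377.29; balance after payment £16,401.00.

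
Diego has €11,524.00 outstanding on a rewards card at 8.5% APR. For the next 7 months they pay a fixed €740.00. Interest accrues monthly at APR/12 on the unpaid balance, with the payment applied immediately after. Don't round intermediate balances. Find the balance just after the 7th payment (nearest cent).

€6,816.30

Monthly rate r = 8.5%/12 = 0.708333% = 0.00708333.
Each month: B ← B·(1+r) − €740.00.
Month 1: interest €81.63; balance after payment €10,865.63.
Month 2: interest €76.96; balance after payment €10,202.59.
Month 3: interest €72.27; balance after payment €9,534.86.
Month 4: interest €67.54; balance after payment €8,862.40.
Month 5: interest €62.78; balance after payment €8,185.18.
Month 6: interest €57.98; balance after payment €7,503.15.
Month 7: interest €53.15; balance after payment €6,816.30.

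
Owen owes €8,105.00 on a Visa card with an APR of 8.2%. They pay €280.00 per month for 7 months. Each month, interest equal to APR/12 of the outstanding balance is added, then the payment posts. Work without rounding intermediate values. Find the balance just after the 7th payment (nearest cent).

€6,500.09

Monthly rate r = 8.2%/12 = 0.683333% = 0.00683333.
Each month: B ← B·(1+r) − €280.00.
Month 1: interest €55.38; balance after payment €7,880.38.
Month 2: interest €53.85; balance after payment €7,654.23.
Month 3: interest €52.30; balance after payment €7,426.54.
Month 4: interest €50.75; balance after payment €7,197.29.
Month 5: interest €49.18; balance after payment €6,966.47.
Month 6: interest €47.60; balance after payment €6,734.07.
Month 7: interest €46.02; balance after payment €6,500.09.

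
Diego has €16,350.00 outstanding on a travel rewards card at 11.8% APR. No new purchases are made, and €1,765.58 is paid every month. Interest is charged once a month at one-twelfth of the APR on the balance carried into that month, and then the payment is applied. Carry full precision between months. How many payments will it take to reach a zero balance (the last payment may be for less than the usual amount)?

10 months

Monthly rate r = 11.8%/12 = 0.983333% = 0.00983333.
Recurrence: B ← B·(1+r) − €1,765.58.
Month 1: interest €160.78; balance after payment €14,745.20.
Month 2: interest €144.99; balance after payment €13,124.61.
Closed form: n = −ln(1 − rB₀/P)/ln(1+r) = −ln(0.90894)/ln(1.00983) ≈ 9.757, so the balance reaches zero during payment 10.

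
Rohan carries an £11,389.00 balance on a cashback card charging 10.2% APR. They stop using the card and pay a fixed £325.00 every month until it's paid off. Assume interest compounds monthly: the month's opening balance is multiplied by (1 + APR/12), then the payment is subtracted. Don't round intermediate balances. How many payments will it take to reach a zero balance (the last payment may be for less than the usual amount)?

42 payments

Monthly rate r = 10.2%/12 = 0.85% = 0.0085.
Recurrence: B ← B·(1+r) − £325.00.
Month 1: interest £96.81; balance after payment £11,160.81.
Month 2: interest £94.87; balance after payment £10,930.67.
Closed form: n = −ln(1 − rB₀/P)/ln(1+r) = −ln(0.70213)/ln(1.0085) ≈ 41.780, so the balance reaches zero during payment 42.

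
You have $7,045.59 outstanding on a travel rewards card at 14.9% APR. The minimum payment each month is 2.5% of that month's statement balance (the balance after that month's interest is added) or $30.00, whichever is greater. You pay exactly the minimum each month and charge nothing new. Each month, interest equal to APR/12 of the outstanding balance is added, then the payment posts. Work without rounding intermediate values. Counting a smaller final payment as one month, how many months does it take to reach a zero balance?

Monthly rate r = 14.9%/12 = 1.24167% = 0.0124167.
While 2.5% of the post-interest balance exceeds $30.00, each month B ← (B·(1+r))·(1 − 0.025), i.e. B shrinks by the factor (1+r)·0.975 = 0.98711.
This holds for months 1–138. Entering month 139 the balance is $1,175.27; 2.5% of the post-interest balance is now below $30.00, so the flat $30.00 minimum applies from here.
From month 139 a fixed $30.00 at rate r clears $1,175.27 in 54 more payments. Total: 138 + 54 = 192 months.

192 months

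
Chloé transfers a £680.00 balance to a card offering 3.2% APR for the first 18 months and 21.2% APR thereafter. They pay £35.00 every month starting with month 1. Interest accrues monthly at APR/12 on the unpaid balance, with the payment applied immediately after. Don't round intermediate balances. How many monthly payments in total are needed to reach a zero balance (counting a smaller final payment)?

21 payments

Promo months 1–18 at r₀ = 3.2%/12 = 0.00266667; months 19+ at r₁ = 21.2%/12 = 0.0176667.
After month 18: iterate B ← B·(1+r₀) − £35.00 for 18 months → £68.91.
Then at r₁ with £35.00/mo: n₂ = −ln(1 − r₁·B/P)/ln(1+r₁) ≈ 2.02 → 3 more payments.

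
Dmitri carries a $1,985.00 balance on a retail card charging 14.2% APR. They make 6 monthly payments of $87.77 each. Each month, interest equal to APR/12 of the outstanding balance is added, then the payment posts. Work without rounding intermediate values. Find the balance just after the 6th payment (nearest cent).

Monthly rate r = 14.2%/12 = 1.18333% = 0.0118333.
Each month: B ← B·(1+r) − $87.77.
Month 1: interest $23.49; balance after payment $1,920.72.
Month 2: interest $22.73; balance after payment $1,855.68.
Month 3: interest $21.96; balance after payment $1,789.87.
Month 4: interest $21.18; balance after payment $1,723.28.
Month 5: interest $20.39; balance after payment $1,655.90.
Month 6: interest $19.59; balance after payment $1,587.72.

$1,587.72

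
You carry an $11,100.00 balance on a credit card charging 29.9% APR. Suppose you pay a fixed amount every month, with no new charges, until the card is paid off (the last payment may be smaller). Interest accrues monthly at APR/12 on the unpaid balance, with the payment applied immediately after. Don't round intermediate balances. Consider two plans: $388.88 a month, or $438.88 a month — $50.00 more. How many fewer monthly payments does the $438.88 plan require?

10 fewer payments

Monthly rate r = 29.9%/12 = 2.49167% = 0.0249167.
At $388.88/mo: n = ⌈−ln(1 − rB₀/P)/ln(1+r)⌉ = 51 payments (last $182.70); total interest = total paid − $11,100.00 = $8,526.70.
At $438.88/mo: 41 payments (last $184.93); total interest $6,640.13.
Payments saved = 51 − 41 = 10.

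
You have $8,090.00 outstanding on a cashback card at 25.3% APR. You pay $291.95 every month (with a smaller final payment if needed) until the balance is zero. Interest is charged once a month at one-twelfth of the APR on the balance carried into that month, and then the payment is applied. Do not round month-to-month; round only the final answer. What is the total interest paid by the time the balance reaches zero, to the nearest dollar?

Monthly rate r = 25.3%/12 = 2.10833% = 0.0210833.
Payoff takes n = ⌈−ln(1 − rB₀/P)/ln(1+r)⌉ = ⌈42.063⌉ = 43 payments; the last is $18.56.
Total paid = 42·$291.95 + $18.56 = $12,280.46.
Total interest = total paid − principal = $12,280.46 − $8,090.00 = $4,190.46.

$4,190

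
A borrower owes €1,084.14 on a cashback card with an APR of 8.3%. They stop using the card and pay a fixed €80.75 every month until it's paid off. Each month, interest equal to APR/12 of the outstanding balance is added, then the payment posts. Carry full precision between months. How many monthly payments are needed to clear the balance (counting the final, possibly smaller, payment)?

Monthly rate r = 8.3%/12 = 0.691667% = 0.00691667.
Recurrence: B ← B·(1+r) − €80.75.
Month 1: interest €7.50; balance after payment €1,010.89.
Month 2: interest €6.99; balance after payment €937.13.
Closed form: n = −ln(1 − rB₀/P)/ln(1+r) = −ln(0.90714)/ln(1.00692) ≈ 14.139, so the balance reaches zero during payment 15.

15 payments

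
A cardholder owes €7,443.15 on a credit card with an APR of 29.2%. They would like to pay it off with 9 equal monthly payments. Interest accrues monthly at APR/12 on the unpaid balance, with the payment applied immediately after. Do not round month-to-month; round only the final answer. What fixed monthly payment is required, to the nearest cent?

Monthly rate r = 29.2%/12 = 2.43333% = 0.0243333.
Level-payment amortization: P = B₀·r / (1 − (1+r)^(−n)) = 7443.15·0.0243333 / (1 − 1.02433^(−9)).
Denominator 1 − (1+r)^(−9) = 0.194569169.
P = 181.117 / 0.194569169 ≈ 930.86.

€930.86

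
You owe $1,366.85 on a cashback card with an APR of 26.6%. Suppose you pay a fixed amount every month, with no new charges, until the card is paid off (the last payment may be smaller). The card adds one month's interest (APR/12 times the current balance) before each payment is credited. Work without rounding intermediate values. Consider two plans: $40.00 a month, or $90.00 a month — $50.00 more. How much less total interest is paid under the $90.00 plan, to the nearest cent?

$899.50

Monthly rate r = 26.6%/12 = 2.21667% = 0.0221667.
At $40.00/mo: n = ⌈−ln(1 − rB₀/P)/ln(1+r)⌉ = 65 payments (last $24.60); total interest = total paid − $1,366.85 = $1,217.75.
At $90.00/mo: 19 payments (last $65.10); total interest $318.25.
Interest saved = $1,217.75 − $318.25 = $899.50.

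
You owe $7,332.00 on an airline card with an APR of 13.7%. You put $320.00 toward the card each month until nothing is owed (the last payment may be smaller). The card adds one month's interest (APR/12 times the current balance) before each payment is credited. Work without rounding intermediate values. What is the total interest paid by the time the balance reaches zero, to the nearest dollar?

$1,217

Monthly rate r = 13.7%/12 = 1.14167% = 0.0114167.
Payoff takes n = ⌈−ln(1 − rB₀/P)/ln(1+r)⌉ = ⌈26.713⌉ = 27 payments; the last is $228.61.
Total paid = 26·$320.00 + $228.61 = $8,548.61.
Total interest = total paid − principal = $8,548.61 − $7,332.00 = $1,216.61.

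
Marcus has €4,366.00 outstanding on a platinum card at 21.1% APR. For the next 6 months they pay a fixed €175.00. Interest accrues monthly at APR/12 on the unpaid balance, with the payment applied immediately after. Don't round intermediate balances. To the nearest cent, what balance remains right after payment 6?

€3,750.09

Monthly rate r = 21.1%/12 = 1.75833% = 0.0175833.
Each month: B ← B·(1+r) − €175.00.
Month 1: interest €76.77; balance after payment €4,267.77.
Month 2: interest €75.04; balance after payment €4,167.81.
Month 3: interest €73.28; balance after payment €4,066.09.
Month 4: interest €71.50; balance after payment €3,962.59.
Month 5: interest €69.68; balance after payment €3,857.27.
Month 6: interest €67.82; balance after payment €3,750.09.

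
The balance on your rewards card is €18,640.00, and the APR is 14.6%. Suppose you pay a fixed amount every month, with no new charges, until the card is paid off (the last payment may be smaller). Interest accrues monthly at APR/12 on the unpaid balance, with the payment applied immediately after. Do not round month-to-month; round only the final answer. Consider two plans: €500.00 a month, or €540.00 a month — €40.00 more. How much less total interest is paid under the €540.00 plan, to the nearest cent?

Monthly rate r = 14.6%/12 = 1.21667% = 0.0121667.
At €500.00/mo: n = ⌈−ln(1 − rB₀/P)/ln(1+r)⌉ = 50 payments (last €487.37); total interest = total paid − €18,640.00 = €6,347.37.
At €540.00/mo: 46 payments (last €21.94); total interest €5,681.94.
Interest saved = €6,347.37 − €5,681.94 = €665.43.

€665.43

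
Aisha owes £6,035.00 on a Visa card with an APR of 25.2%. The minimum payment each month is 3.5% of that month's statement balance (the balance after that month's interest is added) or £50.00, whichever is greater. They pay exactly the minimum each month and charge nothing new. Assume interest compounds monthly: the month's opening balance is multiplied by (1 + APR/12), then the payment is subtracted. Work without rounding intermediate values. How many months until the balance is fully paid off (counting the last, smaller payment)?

142 months

Monthly rate r = 25.2%/12 = 2.1% = 0.021.
While 3.5% of the post-interest balance exceeds £50.00, each month B ← (B·(1+r))·(1 − 0.035), i.e. B shrinks by the factor (1+r)·0.965 = 0.98526.
This holds for months 1–99. Entering month 100 the balance is £1,388.13; 3.5% of the post-interest balance is now below £50.00, so the flat £50.00 minimum applies from here.
From month 100 a fixed £50.00 at rate r clears £1,388.13 in 43 more payments. Total: 99 + 43 = 142 months.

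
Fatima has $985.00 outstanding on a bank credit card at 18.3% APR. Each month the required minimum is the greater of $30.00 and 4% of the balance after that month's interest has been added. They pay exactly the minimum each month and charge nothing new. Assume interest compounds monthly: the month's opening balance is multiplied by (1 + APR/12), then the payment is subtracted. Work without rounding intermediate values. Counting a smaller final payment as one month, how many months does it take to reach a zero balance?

43 months

Monthly rate r = 18.3%/12 = 1.525% = 0.01525.
While 4% of the post-interest balance exceeds $30.00, each month B ← (B·(1+r))·(1 − 0.04), i.e. B shrinks by the factor (1+r)·0.96 = 0.97464.
This holds for months 1–12. Entering month 13 the balance is $723.71; 4% of the post-interest balance is now below $30.00, so the flat $30.00 minimum applies from here.
From month 13 a fixed $30.00 at rate r clears $723.71 in 31 more payments. Total: 12 + 31 = 43 months.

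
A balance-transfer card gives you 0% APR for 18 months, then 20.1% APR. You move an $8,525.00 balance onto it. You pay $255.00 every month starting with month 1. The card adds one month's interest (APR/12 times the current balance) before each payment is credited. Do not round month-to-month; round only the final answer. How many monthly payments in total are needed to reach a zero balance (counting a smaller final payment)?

Promo months 1–18 at r₀ = 0%/12 = 0; months 19+ at r₁ = 20.1%/12 = 0.01675.
After month 18 (no interest yet): B = $8,525.00 − 18·$255.00 = $3,935.00.
Then at r₁ with $255.00/mo: n₂ = −ln(1 − r₁·B/P)/ln(1+r₁) ≈ 18.00 → 19 more payments.

37 months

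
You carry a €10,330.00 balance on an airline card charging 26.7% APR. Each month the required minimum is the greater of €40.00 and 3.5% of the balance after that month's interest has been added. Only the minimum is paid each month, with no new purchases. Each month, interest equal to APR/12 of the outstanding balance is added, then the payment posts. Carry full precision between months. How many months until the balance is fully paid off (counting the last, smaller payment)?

Monthly rate r = 26.7%/12 = 2.225% = 0.02225.
While 3.5% of the post-interest balance exceeds €40.00, each month B ← (B·(1+r))·(1 − 0.035), i.e. B shrinks by the factor (1+r)·0.965 = 0.98647.
This holds for months 1–164. Entering month 165 the balance is €1,106.49; 3.5% of the post-interest balance is now below €40.00, so the flat €40.00 minimum applies from here.
From month 165 a fixed €40.00 at rate r clears €1,106.49 in 44 more payments. Total: 164 + 44 = 208 months.

208 months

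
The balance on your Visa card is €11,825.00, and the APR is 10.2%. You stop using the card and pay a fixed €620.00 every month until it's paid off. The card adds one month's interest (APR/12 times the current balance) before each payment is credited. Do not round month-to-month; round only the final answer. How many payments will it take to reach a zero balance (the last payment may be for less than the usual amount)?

Monthly rate r = 10.2%/12 = 0.85% = 0.0085.
Recurrence: B ← B·(1+r) − €620.00.
Month 1: interest €100.51; balance after payment €11,305.51.
Month 2: interest €96.10; balance after payment €10,781.61.
Closed form: n = −ln(1 − rB₀/P)/ln(1+r) = −ln(0.83788)/ln(1.0085) ≈ 20.897, so the balance reaches zero during payment 21.

21 months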